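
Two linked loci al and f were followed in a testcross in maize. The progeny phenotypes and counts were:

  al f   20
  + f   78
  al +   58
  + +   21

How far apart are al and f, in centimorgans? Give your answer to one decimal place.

The two most frequent classes, + f (78) and al + (58), are the parental types, so the F1 was + f / al +.
The recombinant classes are + + and al f: 21 + 20 = 41.
Recombination frequency = 41/177 = 0.2316 ≈ 23.2%, i.e. 23.2 centimorgans.

23.2 centimorgans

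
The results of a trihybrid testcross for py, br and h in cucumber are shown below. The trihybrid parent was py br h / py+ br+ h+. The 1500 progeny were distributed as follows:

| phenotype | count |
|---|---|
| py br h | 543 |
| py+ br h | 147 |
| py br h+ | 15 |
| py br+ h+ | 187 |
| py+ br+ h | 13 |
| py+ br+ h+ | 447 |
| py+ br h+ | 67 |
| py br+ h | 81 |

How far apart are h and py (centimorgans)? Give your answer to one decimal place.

24.1 centimorgans

The two rarest classes, py br h+ and py+ br+ h, are the double crossovers. Comparing them with the parentals, only the h allele has switched, so h is the middle locus and the order is py – h – br.
Crossovers in the py–h interval produce the single-crossover classes py+ br h and py br+ h+ (147 + 187 = 334) plus the double crossovers (28).
RF(py–h) = (334 + 28) / 1500 = 362/1500 = 0.2413 → 24.1 centimorgans.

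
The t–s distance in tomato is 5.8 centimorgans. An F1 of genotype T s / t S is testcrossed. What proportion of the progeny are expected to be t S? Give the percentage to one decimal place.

A map distance of 5.8 centimorgans corresponds to a recombination frequency of 0.058.
The F1 is T s / t S, so t S is a parental gamete class with expected frequency (1 − r)/2 = 0.942/2 = 0.4710.
That is 0.4710 = 47.1% of the progeny.

47.1%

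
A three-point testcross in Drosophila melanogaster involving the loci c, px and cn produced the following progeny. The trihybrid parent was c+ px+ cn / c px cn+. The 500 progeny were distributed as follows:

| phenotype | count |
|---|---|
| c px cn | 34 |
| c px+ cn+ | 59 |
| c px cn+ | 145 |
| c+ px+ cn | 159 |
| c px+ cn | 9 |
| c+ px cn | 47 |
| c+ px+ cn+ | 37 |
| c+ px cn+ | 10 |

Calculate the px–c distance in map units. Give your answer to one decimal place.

The two rarest classes, c px+ cn and c+ px cn+, are the double crossovers. Comparing them with the parentals, only the c allele has switched, so c is the middle locus and the order is px – c – cn.
Crossovers in the px–c interval produce the single-crossover classes c+ px cn and c px+ cn+ (47 + 59 = 106) plus the double crossovers (19).
RF(px–c) = (106 + 19) / 500 = 125/500 = 0.2500 → 25.0 map units.

25.0 map units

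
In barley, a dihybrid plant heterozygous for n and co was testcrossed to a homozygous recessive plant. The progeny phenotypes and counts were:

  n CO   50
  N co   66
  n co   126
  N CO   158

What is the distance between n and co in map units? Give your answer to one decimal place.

The two most frequent classes, N CO (158) and n co (126), are the parental types, so the F1 was N CO / n co.
The recombinant classes are N co and n CO: 66 + 50 = 116.
Recombination frequency = 116/400 = 0.2900 ≈ 29.0%, i.e. 29.0 map units.

29.0 map units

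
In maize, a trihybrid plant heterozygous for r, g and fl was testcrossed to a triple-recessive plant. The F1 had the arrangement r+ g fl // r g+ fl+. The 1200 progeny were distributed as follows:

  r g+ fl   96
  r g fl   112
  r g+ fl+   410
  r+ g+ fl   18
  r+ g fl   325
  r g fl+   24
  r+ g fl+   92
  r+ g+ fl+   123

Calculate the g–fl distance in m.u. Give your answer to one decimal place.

The two rarest classes, r+ g+ fl and r g fl+, are the double crossovers. Comparing them with the parentals, only the g allele has switched, so g is the middle locus and the order is r – g – fl.
Crossovers in the g–fl interval produce the single-crossover classes r+ g fl+ and r g+ fl (92 + 96 = 188) plus the double crossovers (42).
RF(g–fl) = (188 + 42) / 1200 = 230/1200 = 0.1917 → 19.2 m.u.

19.2 m.u.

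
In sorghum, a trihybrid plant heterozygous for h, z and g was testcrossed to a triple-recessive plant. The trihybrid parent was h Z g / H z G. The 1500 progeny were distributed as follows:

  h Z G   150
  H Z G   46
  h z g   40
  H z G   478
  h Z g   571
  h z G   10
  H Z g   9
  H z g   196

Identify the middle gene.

h

The two rarest classes, H Z g and h z G, are the double crossovers. Comparing them with the parentals, only the h allele has switched, so h is the middle locus and the order is z – h – g.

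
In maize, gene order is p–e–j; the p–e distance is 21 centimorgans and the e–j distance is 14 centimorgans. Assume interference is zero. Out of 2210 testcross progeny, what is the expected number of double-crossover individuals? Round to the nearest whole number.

Map distances give recombination frequencies of 0.210 and 0.140 for the two intervals.
With no interference, expected double-crossover frequency = 0.210 × 0.140 = 0.02940.
Expected number = 0.02940 × 2210 = 64.97 ≈ 65.

65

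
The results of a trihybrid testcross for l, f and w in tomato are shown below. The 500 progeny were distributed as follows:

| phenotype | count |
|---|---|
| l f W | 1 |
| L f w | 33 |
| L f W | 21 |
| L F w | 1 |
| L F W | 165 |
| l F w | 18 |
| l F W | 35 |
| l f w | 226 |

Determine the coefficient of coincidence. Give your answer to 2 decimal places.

The two most frequent reciprocal classes, L F W and l f w, are the parental types, so the F1 was L F W / l f w.
The two rarest classes, L F w and l f W, are the double crossovers. Comparing them with the parentals, only the w allele has switched, so w is the middle locus and the order is f – w – l.
f–w: (39 + 2)/500 = 0.0820; w–l: (68 + 2)/500 = 0.1400.
Expected DCO frequency = 0.0820 × 0.1400 ≈ 0.01148; observed = 2/500 ≈ 0.00400.
Coefficient of coincidence = 0.00400/0.01148 ≈ 0.35.

0.35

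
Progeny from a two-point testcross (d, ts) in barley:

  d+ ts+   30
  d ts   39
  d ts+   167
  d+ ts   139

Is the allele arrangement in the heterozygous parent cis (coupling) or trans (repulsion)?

The two most frequent classes are d+ ts (139) and d ts+ (167); these are the parental (non-recombinant) types.
So the F1 carried d+ ts on one chromosome and d ts+ on the other — the recessive alleles are on opposite chromosomes (trans / repulsion).

trans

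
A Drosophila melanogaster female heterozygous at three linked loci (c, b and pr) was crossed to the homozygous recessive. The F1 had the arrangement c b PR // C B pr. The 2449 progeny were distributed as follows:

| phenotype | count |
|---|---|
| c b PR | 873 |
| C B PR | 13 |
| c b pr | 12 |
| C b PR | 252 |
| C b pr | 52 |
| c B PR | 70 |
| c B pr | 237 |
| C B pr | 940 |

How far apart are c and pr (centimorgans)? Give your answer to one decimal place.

The two rarest classes, c b pr and C B PR, are the double crossovers. Comparing them with the parentals, only the pr allele has switched, so pr is the middle locus and the order is c – pr – b.
Crossovers in the c–pr interval produce the single-crossover classes C b PR and c B pr (252 + 237 = 489) plus the double crossovers (25).
RF(c–pr) = (489 + 25) / 2449 = 514/2449 = 0.2099 → 21.0 centimorgans.

21.0 centimorgans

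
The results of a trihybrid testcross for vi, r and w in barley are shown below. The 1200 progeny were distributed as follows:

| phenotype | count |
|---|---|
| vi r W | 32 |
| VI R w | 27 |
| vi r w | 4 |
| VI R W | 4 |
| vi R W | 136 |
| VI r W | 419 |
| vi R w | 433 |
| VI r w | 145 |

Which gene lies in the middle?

r

The two most frequent reciprocal classes, vi R w and VI r W, are the parental types, so the F1 was vi R w / VI r W.
The two rarest classes, vi r w and VI R W, are the double crossovers. Comparing them with the parentals, only the r allele has switched, so r is the middle locus and the order is vi – r – w.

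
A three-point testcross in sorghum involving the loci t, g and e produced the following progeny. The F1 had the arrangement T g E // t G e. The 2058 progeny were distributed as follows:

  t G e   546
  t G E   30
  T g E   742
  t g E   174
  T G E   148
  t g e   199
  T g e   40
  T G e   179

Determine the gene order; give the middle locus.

e

The two rarest classes, T g e and t G E, are the double crossovers. Comparing them with the parentals, only the e allele has switched, so e is the middle locus and the order is g – e – t.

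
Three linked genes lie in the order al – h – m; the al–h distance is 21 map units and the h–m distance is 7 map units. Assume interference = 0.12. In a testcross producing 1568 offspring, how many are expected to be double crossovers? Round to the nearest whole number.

20

Map distances give recombination frequencies of 0.210 and 0.070 for the two intervals.
With interference 0.12 (so coincidence = 0.88), expected double-crossover frequency = 0.210 × 0.070 × 0.88 = 0.01294.
Expected number = 0.01294 × 1568 = 20.28 ≈ 20.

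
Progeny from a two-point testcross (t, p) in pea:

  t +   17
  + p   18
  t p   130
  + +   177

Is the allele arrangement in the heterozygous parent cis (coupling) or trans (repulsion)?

cis

The two most frequent classes are + + (177) and t p (130); these are the parental (non-recombinant) types.
So the F1 carried + + on one chromosome and t p on the other — the recessive alleles are on the same chromosome (cis / coupling).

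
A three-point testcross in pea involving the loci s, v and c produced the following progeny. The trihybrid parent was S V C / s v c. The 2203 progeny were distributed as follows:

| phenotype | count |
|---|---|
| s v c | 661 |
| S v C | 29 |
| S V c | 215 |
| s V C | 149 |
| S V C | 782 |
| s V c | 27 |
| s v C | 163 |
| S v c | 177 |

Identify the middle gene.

v

The two rarest classes, S v C and s V c, are the double crossovers. Comparing them with the parentals, only the v allele has switched, so v is the middle locus and the order is s – v – c.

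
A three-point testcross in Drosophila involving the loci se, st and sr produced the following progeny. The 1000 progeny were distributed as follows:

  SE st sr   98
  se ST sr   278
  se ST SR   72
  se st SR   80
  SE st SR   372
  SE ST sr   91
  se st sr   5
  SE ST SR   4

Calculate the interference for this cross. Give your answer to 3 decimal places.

The two most frequent reciprocal classes, SE st SR and se ST sr, are the parental types, so the F1 was SE st SR / se ST sr.
The two rarest classes, SE ST SR and se st sr, are the double crossovers. Comparing them with the parentals, only the st allele has switched, so st is the middle locus and the order is sr – st – se.
sr–st: (170 + 9)/1000 = 0.1790; st–se: (171 + 9)/1000 = 0.1800.
Expected DCO frequency = 0.1790 × 0.1800 ≈ 0.03222; observed = 9/1000 ≈ 0.00900.
Coefficient of coincidence = 0.00900/0.03222 ≈ 0.279; interference = 1 − 0.279 = 0.721.

0.721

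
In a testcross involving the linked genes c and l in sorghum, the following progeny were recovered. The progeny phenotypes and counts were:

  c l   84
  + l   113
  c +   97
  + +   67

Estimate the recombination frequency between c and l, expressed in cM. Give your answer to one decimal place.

41.8 cM

The two most frequent classes, + l (113) and c + (97), are the parental types, so the F1 was + l / c +.
The recombinant classes are + + and c l: 67 + 84 = 151.
Recombination frequency = 151/361 = 0.4183 ≈ 41.8%, i.e. 41.8 cM.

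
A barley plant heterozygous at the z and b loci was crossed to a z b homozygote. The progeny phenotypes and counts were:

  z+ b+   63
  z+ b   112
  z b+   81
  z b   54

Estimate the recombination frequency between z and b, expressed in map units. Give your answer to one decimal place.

37.7 map units

The two most frequent classes, z+ b (112) and z b+ (81), are the parental types, so the F1 was z+ b / z b+.
The recombinant classes are z+ b+ and z b: 63 + 54 = 117.
Recombination frequency = 117/310 = 0.3774 ≈ 37.7%, i.e. 37.7 map units.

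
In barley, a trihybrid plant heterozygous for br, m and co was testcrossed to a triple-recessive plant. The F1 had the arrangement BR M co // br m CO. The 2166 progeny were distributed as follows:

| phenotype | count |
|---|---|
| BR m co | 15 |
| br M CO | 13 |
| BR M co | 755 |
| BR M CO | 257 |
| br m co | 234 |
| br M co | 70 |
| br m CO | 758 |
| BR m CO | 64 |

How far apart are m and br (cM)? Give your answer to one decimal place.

The two rarest classes, BR m co and br M CO, are the double crossovers. Comparing them with the parentals, only the m allele has switched, so m is the middle locus and the order is co – m – br.
Crossovers in the m–br interval produce the single-crossover classes br M co and BR m CO (70 + 64 = 134) plus the double crossovers (28).
RF(m–br) = (134 + 28) / 2166 = 162/2166 = 0.0748 → 7.5 cM.

7.5 cM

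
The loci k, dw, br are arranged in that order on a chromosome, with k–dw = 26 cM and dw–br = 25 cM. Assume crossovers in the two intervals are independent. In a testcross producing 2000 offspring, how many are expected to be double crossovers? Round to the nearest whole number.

Map distances give recombination frequencies of 0.260 and 0.250 for the two intervals.
With no interference, expected double-crossover frequency = 0.260 × 0.250 = 0.06500.
Expected number = 0.06500 × 2000 = 130.00 ≈ 130.

130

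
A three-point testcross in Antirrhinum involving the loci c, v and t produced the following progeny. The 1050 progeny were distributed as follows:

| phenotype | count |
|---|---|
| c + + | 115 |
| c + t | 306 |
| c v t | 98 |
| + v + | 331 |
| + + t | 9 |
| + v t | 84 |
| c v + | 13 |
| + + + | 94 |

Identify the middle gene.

c

The two most frequent reciprocal classes, + v + and c + t, are the parental types, so the F1 was + v + / c + t.
The two rarest classes, c v + and + + t, are the double crossovers. Comparing them with the parentals, only the c allele has switched, so c is the middle locus and the order is t – c – v.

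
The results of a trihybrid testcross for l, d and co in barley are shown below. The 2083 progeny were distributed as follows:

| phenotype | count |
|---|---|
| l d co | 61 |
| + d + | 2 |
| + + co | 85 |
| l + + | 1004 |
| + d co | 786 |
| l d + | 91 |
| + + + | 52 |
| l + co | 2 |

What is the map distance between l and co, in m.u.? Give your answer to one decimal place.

5.6 m.u.

The two most frequent reciprocal classes, l + + and + d co, are the parental types, so the F1 was l + + / + d co.
The two rarest classes, l + co and + d +, are the double crossovers. Comparing them with the parentals, only the co allele has switched, so co is the middle locus and the order is d – co – l.
Crossovers in the co–l interval produce the single-crossover classes + + + and l d co (52 + 61 = 113) plus the double crossovers (4).
RF(co–l) = (113 + 4) / 2083 = 117/2083 = 0.0562 → 5.6 m.u.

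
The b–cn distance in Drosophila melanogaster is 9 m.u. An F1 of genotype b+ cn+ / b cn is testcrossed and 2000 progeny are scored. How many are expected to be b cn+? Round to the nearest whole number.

A map distance of 9 m.u. corresponds to a recombination frequency of 0.090.
The F1 is b+ cn+ / b cn, so b cn+ is a recombinant gamete class with expected frequency r/2 = 0.090/2 = 0.0450.
Expected number = 0.0450 × 2000 = 90.00 ≈ 90.

90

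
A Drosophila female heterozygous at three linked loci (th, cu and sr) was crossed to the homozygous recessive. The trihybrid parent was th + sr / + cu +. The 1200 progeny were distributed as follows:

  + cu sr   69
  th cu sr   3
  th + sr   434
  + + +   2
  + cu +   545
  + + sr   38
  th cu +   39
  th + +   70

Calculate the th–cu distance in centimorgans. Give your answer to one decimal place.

6.8 centimorgans

The two rarest classes, th cu sr and + + +, are the double crossovers. Comparing them with the parentals, only the cu allele has switched, so cu is the middle locus and the order is th – cu – sr.
Crossovers in the th–cu interval produce the single-crossover classes + + sr and th cu + (38 + 39 = 77) plus the double crossovers (5).
RF(th–cu) = (77 + 5) / 1200 = 82/1200 = 0.0683 → 6.8 centimorgans.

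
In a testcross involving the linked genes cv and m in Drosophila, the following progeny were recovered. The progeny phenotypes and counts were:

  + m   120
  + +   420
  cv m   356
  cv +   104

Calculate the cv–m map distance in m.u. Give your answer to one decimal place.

22.4 m.u.

The two most frequent classes, + + (420) and cv m (356), are the parental types, so the F1 was + + / cv m.
The recombinant classes are + m and cv +: 120 + 104 = 224.
Recombination frequency = 224/1000 = 0.2240 ≈ 22.4%, i.e. 22.4 m.u.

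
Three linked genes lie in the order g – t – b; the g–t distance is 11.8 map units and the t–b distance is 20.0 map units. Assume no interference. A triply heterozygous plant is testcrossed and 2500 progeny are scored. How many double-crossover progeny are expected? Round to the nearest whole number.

Map distances give recombination frequencies of 0.118 and 0.200 for the two intervals.
With no interference, expected double-crossover frequency = 0.118 × 0.200 = 0.02360.
Expected number = 0.02360 × 2500 = 59.00 ≈ 59.

59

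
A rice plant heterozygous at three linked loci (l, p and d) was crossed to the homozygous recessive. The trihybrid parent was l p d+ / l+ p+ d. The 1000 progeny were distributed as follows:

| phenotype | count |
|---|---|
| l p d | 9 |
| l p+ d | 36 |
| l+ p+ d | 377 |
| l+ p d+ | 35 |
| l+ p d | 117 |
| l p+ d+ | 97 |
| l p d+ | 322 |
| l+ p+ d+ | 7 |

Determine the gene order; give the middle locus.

The two rarest classes, l p d and l+ p+ d+, are the double crossovers. Comparing them with the parentals, only the d allele has switched, so d is the middle locus and the order is p – d – l.

d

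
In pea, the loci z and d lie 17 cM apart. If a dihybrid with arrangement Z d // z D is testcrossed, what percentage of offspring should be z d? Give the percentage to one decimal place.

A map distance of 17 cM corresponds to a recombination frequency of 0.170.
The F1 is Z d / z D, so z d is a recombinant gamete class with expected frequency r/2 = 0.170/2 = 0.0850.
That is 0.0850 = 8.5% of the progeny.

8.5%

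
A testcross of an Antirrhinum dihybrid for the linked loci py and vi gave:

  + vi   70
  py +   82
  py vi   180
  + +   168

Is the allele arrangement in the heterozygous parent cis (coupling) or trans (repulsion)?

The two most frequent classes are + + (168) and py vi (180); these are the parental (non-recombinant) types.
So the F1 carried + + on one chromosome and py vi on the other — the recessive alleles are on the same chromosome (cis / coupling).

cis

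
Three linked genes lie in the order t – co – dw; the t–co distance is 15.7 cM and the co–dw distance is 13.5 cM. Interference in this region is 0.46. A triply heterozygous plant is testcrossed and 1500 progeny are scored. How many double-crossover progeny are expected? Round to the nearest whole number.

17

Map distances give recombination frequencies of 0.157 and 0.135 for the two intervals.
With interference 0.46 (so coincidence = 0.54), expected double-crossover frequency = 0.157 × 0.135 × 0.54 = 0.01145.
Expected number = 0.01145 × 1500 = 17.17 ≈ 17.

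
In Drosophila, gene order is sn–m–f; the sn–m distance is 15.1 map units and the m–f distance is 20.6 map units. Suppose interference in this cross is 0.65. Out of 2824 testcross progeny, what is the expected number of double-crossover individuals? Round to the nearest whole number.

31

Map distances give recombination frequencies of 0.151 and 0.206 for the two intervals.
With interference 0.65 (so coincidence = 0.35), expected double-crossover frequency = 0.151 × 0.206 × 0.35 = 0.01089.
Expected number = 0.01089 × 2824 = 30.75 ≈ 31.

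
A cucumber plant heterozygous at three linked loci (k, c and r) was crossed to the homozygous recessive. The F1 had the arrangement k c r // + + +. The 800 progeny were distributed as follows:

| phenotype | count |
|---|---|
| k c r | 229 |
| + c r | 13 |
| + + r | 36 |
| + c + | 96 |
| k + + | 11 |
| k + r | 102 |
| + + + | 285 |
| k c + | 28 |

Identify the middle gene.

k

The two rarest classes, + c r and k + +, are the double crossovers. Comparing them with the parentals, only the k allele has switched, so k is the middle locus and the order is r – k – c.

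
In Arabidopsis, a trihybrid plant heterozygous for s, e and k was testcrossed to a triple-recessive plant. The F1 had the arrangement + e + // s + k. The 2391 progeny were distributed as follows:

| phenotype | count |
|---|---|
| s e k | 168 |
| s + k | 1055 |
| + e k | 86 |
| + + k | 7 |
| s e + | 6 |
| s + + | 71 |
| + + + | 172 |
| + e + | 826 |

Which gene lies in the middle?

s

The two rarest classes, s e + and + + k, are the double crossovers. Comparing them with the parentals, only the s allele has switched, so s is the middle locus and the order is e – s – k.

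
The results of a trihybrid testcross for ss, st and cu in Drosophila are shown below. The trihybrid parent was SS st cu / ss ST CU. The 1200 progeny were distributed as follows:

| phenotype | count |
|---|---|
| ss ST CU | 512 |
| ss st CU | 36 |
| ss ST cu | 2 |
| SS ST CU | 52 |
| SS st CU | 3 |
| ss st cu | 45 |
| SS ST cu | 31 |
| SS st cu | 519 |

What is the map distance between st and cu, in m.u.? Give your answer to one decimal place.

The two rarest classes, SS st CU and ss ST cu, are the double crossovers. Comparing them with the parentals, only the cu allele has switched, so cu is the middle locus and the order is ss – cu – st.
Crossovers in the cu–st interval produce the single-crossover classes SS ST cu and ss st CU (31 + 36 = 67) plus the double crossovers (5).
RF(cu–st) = (67 + 5) / 1200 = 72/1200 = 0.0600 → 6.0 m.u.

6.0 m.u.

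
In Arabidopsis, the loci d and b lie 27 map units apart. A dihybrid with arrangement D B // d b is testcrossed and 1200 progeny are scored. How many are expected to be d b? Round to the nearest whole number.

A map distance of 27 map units corresponds to a recombination frequency of 0.270.
The F1 is D B / d b, so d b is a parental gamete class with expected frequency (1 − r)/2 = 0.730/2 = 0.3650.
Expected number = 0.3650 × 1200 = 438.00 ≈ 438.

438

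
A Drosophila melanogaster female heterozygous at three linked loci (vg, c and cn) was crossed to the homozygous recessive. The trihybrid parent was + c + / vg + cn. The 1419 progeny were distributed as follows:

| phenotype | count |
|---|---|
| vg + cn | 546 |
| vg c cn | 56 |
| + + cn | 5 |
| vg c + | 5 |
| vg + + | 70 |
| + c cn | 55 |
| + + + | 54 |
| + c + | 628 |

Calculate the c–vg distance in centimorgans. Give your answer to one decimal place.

8.5 centimorgans

The two rarest classes, vg c + and + + cn, are the double crossovers. Comparing them with the parentals, only the vg allele has switched, so vg is the middle locus and the order is cn – vg – c.
Crossovers in the vg–c interval produce the single-crossover classes + + + and vg c cn (54 + 56 = 110) plus the double crossovers (10).
RF(vg–c) = (110 + 10) / 1419 = 120/1419 = 0.0846 → 8.5 centimorgans.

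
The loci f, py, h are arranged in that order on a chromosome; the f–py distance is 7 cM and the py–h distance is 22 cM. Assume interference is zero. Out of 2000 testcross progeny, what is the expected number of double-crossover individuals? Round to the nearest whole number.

Map distances give recombination frequencies of 0.070 and 0.220 for the two intervals.
With no interference, expected double-crossover frequency = 0.070 × 0.220 = 0.01540.
Expected number = 0.01540 × 2000 = 30.80 ≈ 31.

31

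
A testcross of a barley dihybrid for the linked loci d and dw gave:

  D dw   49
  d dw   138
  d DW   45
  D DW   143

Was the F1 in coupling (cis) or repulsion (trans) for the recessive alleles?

The two most frequent classes are D DW (143) and d dw (138); these are the parental (non-recombinant) types.
So the F1 carried D DW on one chromosome and d dw on the other — the recessive alleles are on the same chromosome (cis / coupling).

cis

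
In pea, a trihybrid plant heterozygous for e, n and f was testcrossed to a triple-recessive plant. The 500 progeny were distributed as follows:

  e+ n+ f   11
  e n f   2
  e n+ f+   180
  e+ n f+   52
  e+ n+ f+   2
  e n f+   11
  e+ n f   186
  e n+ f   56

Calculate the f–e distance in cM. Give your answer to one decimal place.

22.4 cM

The two most frequent reciprocal classes, e+ n f and e n+ f+, are the parental types, so the F1 was e+ n f / e n+ f+.
The two rarest classes, e n f and e+ n+ f+, are the double crossovers. Comparing them with the parentals, only the e allele has switched, so e is the middle locus and the order is n – e – f.
Crossovers in the e–f interval produce the single-crossover classes e+ n f+ and e n+ f (52 + 56 = 108) plus the double crossovers (4).
RF(e–f) = (108 + 4) / 500 = 112/500 = 0.2240 → 22.4 cM.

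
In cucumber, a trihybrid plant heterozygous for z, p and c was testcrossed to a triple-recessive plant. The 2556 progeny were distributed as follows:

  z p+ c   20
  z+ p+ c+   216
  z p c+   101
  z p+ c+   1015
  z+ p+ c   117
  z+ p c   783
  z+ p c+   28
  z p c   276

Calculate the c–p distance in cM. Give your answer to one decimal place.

10.4 cM

The two most frequent reciprocal classes, z p+ c+ and z+ p c, are the parental types, so the F1 was z p+ c+ / z+ p c.
The two rarest classes, z p+ c and z+ p c+, are the double crossovers. Comparing them with the parentals, only the c allele has switched, so c is the middle locus and the order is p – c – z.
Crossovers in the p–c interval produce the single-crossover classes z p c+ and z+ p+ c (101 + 117 = 218) plus the double crossovers (48).
RF(p–c) = (218 + 48) / 2556 = 266/2556 = 0.1041 → 10.4 cM.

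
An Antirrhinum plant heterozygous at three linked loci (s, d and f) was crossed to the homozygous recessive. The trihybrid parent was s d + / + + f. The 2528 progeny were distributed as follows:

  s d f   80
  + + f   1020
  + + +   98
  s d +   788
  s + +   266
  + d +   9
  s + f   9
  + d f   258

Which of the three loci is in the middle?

The two rarest classes, + d + and s + f, are the double crossovers. Comparing them with the parentals, only the s allele has switched, so s is the middle locus and the order is f – s – d.

s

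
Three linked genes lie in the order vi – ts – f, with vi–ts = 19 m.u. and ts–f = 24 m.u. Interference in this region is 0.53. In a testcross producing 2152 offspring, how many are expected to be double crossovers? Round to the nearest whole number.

46

Map distances give recombination frequencies of 0.190 and 0.240 for the two intervals.
With interference 0.53 (so coincidence = 0.47), expected double-crossover frequency = 0.190 × 0.240 × 0.47 = 0.02143.
Expected number = 0.02143 × 2152 = 46.12 ≈ 46.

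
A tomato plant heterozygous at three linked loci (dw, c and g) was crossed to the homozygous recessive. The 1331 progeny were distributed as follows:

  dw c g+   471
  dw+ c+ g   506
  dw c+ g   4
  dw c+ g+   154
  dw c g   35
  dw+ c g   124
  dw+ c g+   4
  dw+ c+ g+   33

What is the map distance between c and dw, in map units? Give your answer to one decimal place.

21.5 map units

The two most frequent reciprocal classes, dw c g+ and dw+ c+ g, are the parental types, so the F1 was dw c g+ / dw+ c+ g.
The two rarest classes, dw+ c g+ and dw c+ g, are the double crossovers. Comparing them with the parentals, only the dw allele has switched, so dw is the middle locus and the order is g – dw – c.
Crossovers in the dw–c interval produce the single-crossover classes dw c+ g+ and dw+ c g (154 + 124 = 278) plus the double crossovers (8).
RF(dw–c) = (278 + 8) / 1331 = 286/1331 = 0.2149 → 21.5 map units.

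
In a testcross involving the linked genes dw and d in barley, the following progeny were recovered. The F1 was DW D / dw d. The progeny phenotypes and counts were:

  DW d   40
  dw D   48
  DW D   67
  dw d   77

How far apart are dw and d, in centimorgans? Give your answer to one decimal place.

The recombinant classes are DW d and dw D: 40 + 48 = 88.
Recombination frequency = 88/232 = 0.3793 ≈ 37.9%, i.e. 37.9 centimorgans.

37.9 centimorgans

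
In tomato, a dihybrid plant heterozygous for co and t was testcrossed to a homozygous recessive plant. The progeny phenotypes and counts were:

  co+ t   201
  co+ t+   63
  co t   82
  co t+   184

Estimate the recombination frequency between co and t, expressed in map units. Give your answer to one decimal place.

The two most frequent classes, co+ t (201) and co t+ (184), are the parental types, so the F1 was co+ t / co t+.
The recombinant classes are co+ t+ and co t: 63 + 82 = 145.
Recombination frequency = 145/530 = 0.2736 ≈ 27.4%, i.e. 27.4 map units.

27.4 map units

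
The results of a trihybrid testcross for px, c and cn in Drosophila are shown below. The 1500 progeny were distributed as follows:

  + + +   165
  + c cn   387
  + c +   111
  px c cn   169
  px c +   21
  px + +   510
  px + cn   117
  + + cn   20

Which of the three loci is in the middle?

c

The two most frequent reciprocal classes, px + + and + c cn, are the parental types, so the F1 was px + + / + c cn.
The two rarest classes, px c + and + + cn, are the double crossovers. Comparing them with the parentals, only the c allele has switched, so c is the middle locus and the order is px – c – cn.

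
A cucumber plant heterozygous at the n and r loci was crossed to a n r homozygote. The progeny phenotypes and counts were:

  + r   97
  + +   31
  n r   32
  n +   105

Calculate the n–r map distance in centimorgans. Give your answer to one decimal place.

23.8 centimorgans

The two most frequent classes, + r (97) and n + (105), are the parental types, so the F1 was + r / n +.
The recombinant classes are + + and n r: 31 + 32 = 63.
Recombination frequency = 63/265 = 0.2377 ≈ 23.8%, i.e. 23.8 centimorgans.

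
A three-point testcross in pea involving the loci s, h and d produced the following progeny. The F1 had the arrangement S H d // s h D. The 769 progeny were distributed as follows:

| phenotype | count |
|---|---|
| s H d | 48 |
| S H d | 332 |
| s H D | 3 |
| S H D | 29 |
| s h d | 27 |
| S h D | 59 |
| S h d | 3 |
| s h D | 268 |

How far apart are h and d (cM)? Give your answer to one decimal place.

8.1 cM

The two rarest classes, S h d and s H D, are the double crossovers. Comparing them with the parentals, only the h allele has switched, so h is the middle locus and the order is d – h – s.
Crossovers in the d–h interval produce the single-crossover classes S H D and s h d (29 + 27 = 56) plus the double crossovers (6).
RF(d–h) = (56 + 6) / 769 = 62/769 = 0.0806 → 8.1 cM.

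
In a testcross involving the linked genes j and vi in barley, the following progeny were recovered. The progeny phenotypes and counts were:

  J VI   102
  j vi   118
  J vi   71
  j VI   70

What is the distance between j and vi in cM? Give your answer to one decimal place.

The two most frequent classes, J VI (102) and j vi (118), are the parental types, so the F1 was J VI / j vi.
The recombinant classes are J vi and j VI: 71 + 70 = 141.
Recombination frequency = 141/361 = 0.3906 ≈ 39.1%, i.e. 39.1 cM.

39.1 cM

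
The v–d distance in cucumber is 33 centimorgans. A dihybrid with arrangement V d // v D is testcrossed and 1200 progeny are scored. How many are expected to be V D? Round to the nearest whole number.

A map distance of 33 centimorgans corresponds to a recombination frequency of 0.330.
The F1 is V d / v D, so V D is a recombinant gamete class with expected frequency r/2 = 0.330/2 = 0.1650.
Expected number = 0.1650 × 1200 = 198.00 ≈ 198.

198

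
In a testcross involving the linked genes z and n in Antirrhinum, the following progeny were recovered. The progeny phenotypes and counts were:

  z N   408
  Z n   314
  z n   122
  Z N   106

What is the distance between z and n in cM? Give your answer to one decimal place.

The two most frequent classes, Z n (314) and z N (408), are the parental types, so the F1 was Z n / z N.
The recombinant classes are Z N and z n: 106 + 122 = 228.
Recombination frequency = 228/950 = 0.2400 ≈ 24.0%, i.e. 24.0 cM.

24.0 cM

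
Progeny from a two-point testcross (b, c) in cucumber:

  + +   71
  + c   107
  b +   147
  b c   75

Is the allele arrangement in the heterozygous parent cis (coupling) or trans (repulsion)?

trans

The two most frequent classes are + c (107) and b + (147); these are the parental (non-recombinant) types.
So the F1 carried + c on one chromosome and b + on the other — the recessive alleles are on opposite chromosomes (trans / repulsion).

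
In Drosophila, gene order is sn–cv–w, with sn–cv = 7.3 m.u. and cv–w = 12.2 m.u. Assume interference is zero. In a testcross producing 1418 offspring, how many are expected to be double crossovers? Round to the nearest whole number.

13

Map distances give recombination frequencies of 0.073 and 0.122 for the two intervals.
With no interference, expected double-crossover frequency = 0.073 × 0.122 = 0.00891.
Expected number = 0.00891 × 1418 = 12.63 ≈ 13.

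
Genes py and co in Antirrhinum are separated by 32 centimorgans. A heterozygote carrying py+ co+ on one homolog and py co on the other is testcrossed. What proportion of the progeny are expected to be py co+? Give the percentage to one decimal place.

A map distance of 32 centimorgans corresponds to a recombination frequency of 0.320.
The F1 is py+ co+ / py co, so py co+ is a recombinant gamete class with expected frequency r/2 = 0.320/2 = 0.1600.
That is 0.1600 = 16.0% of the progeny.

16.0%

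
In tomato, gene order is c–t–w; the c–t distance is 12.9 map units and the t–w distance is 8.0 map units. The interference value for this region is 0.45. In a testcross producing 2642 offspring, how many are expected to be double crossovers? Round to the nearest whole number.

Map distances give recombination frequencies of 0.129 and 0.080 for the two intervals.
With interference 0.45 (so coincidence = 0.55), expected double-crossover frequency = 0.129 × 0.080 × 0.55 = 0.00568.
Expected number = 0.00568 × 2642 = 15.00 ≈ 15.

15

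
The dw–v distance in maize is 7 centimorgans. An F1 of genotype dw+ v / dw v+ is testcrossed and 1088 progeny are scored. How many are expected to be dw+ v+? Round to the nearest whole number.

A map distance of 7 centimorgans corresponds to a recombination frequency of 0.070.
The F1 is dw+ v / dw v+, so dw+ v+ is a recombinant gamete class with expected frequency r/2 = 0.070/2 = 0.0350.
Expected number = 0.0350 × 1088 = 38.08 ≈ 38.

38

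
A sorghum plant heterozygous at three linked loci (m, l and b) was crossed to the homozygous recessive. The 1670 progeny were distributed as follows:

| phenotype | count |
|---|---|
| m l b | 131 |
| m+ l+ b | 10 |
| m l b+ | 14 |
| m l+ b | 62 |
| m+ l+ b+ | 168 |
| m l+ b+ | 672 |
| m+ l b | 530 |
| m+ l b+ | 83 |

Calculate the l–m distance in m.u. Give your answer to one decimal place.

The two most frequent reciprocal classes, m l+ b+ and m+ l b, are the parental types, so the F1 was m l+ b+ / m+ l b.
The two rarest classes, m l b+ and m+ l+ b, are the double crossovers. Comparing them with the parentals, only the l allele has switched, so l is the middle locus and the order is m – l – b.
Crossovers in the m–l interval produce the single-crossover classes m+ l+ b+ and m l b (168 + 131 = 299) plus the double crossovers (24).
RF(m–l) = (299 + 24) / 1670 = 323/1670 = 0.1934 → 19.3 m.u.

19.3 m.u.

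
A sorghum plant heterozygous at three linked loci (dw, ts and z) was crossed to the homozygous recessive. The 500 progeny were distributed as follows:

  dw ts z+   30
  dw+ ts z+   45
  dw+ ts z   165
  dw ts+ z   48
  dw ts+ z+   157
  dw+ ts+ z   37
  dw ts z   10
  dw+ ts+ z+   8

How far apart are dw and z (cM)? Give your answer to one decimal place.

22.2 cM

The two most frequent reciprocal classes, dw+ ts z and dw ts+ z+, are the parental types, so the F1 was dw+ ts z / dw ts+ z+.
The two rarest classes, dw ts z and dw+ ts+ z+, are the double crossovers. Comparing them with the parentals, only the dw allele has switched, so dw is the middle locus and the order is ts – dw – z.
Crossovers in the dw–z interval produce the single-crossover classes dw+ ts z+ and dw ts+ z (45 + 48 = 93) plus the double crossovers (18).
RF(dw–z) = (93 + 18) / 500 = 111/500 = 0.2220 → 22.2 cM.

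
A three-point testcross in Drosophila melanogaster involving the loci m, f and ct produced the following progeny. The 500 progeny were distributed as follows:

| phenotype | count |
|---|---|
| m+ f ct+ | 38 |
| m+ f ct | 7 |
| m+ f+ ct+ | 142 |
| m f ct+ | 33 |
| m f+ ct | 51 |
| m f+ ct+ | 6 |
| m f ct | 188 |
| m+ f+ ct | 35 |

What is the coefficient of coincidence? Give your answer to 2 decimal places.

0.79

The two most frequent reciprocal classes, m f ct and m+ f+ ct+, are the parental types, so the F1 was m f ct / m+ f+ ct+.
The two rarest classes, m+ f ct and m f+ ct+, are the double crossovers. Comparing them with the parentals, only the m allele has switched, so m is the middle locus and the order is ct – m – f.
ct–m: (68 + 13)/500 = 0.1620; m–f: (89 + 13)/500 = 0.2040.
Expected DCO frequency = 0.1620 × 0.2040 ≈ 0.03305; observed = 13/500 ≈ 0.02600.
Coefficient of coincidence = 0.02600/0.03305 ≈ 0.79.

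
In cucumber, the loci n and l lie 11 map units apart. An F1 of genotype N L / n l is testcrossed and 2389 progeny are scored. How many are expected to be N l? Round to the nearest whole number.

131

A map distance of 11 map units corresponds to a recombination frequency of 0.110.
The F1 is N L / n l, so N l is a recombinant gamete class with expected frequency r/2 = 0.110/2 = 0.0550.
Expected number = 0.0550 × 2389 = 131.40 ≈ 131.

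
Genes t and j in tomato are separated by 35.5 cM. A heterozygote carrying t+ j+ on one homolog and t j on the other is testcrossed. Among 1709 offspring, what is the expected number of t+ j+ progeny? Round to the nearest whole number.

A map distance of 35.5 cM corresponds to a recombination frequency of 0.355.
The F1 is t+ j+ / t j, so t+ j+ is a parental gamete class with expected frequency (1 − r)/2 = 0.645/2 = 0.3225.
Expected number = 0.3225 × 1709 = 551.15 ≈ 551.

551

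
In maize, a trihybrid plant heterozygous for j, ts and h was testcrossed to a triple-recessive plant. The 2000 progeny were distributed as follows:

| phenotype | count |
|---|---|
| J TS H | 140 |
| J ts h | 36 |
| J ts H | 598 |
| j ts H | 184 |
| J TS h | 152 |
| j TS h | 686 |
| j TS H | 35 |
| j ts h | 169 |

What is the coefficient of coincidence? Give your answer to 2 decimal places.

0.92

The two most frequent reciprocal classes, j TS h and J ts H, are the parental types, so the F1 was j TS h / J ts H.
The two rarest classes, j TS H and J ts h, are the double crossovers. Comparing them with the parentals, only the h allele has switched, so h is the middle locus and the order is j – h – ts.
j–h: (336 + 71)/2000 = 0.2035; h–ts: (309 + 71)/2000 = 0.1900.
Expected DCO frequency = 0.2035 × 0.1900 ≈ 0.03866; observed = 71/2000 ≈ 0.03550.
Coefficient of coincidence = 0.03550/0.03866 ≈ 0.92.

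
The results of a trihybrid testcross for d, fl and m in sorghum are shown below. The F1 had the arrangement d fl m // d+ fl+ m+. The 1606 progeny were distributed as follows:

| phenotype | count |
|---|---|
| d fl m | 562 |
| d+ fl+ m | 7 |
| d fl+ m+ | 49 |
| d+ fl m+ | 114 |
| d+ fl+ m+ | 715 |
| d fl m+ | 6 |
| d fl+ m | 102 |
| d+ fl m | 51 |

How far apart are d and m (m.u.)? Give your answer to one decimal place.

The two rarest classes, d fl m+ and d+ fl+ m, are the double crossovers. Comparing them with the parentals, only the m allele has switched, so m is the middle locus and the order is d – m – fl.
Crossovers in the d–m interval produce the single-crossover classes d+ fl m and d fl+ m+ (51 + 49 = 100) plus the double crossovers (13).
RF(d–m) = (100 + 13) / 1606 = 113/1606 = 0.0704 → 7.0 m.u.

7.0 m.u.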